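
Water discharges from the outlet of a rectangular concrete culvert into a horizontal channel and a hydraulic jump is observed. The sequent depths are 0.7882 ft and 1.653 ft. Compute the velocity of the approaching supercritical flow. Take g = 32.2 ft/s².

For a rectangular channel the momentum equation gives q² = ½·g·y₁·y₂·(y₁ + y₂) = ½×32.2×0.7882×1.653×2.441 = 51.21.
q = √51.21 = 7.156 ft²/s.
V₁ = q/y₁ = 7.156/0.7882 = 9.079 ft/s.

V₁ = 9.079 ft/s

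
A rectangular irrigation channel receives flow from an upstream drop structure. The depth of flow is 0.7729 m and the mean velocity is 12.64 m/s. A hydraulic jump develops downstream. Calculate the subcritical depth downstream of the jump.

Fr₁ = V₁/√(g·y₁) = 12.64/√(9.81×0.7729) = 4.590.
From the momentum equation for a rectangular channel, y₂/y₁ = ½[√(1 + 8Fr₁²) − 1] = ½[√169.57 − 1] = 6.011.
y₂ = 6.011 × 0.7729 = 4.646 m.

y₂ = 4.646 m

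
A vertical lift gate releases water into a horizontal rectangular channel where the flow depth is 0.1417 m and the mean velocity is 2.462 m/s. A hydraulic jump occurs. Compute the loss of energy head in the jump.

Fr₁ = V₁/√(g·y₁) = 2.462/√(9.81×0.1417) = 2.088.
From the momentum equation for a rectangular channel, y₂/y₁ = ½[√(1 + 8Fr₁²) − 1] = ½[√35.884 − 1] = 2.495.
y₂ = 2.495 × 0.1417 = 0.3536 m.
Head loss: ΔE = (y₂ − y₁)³/(4y₁y₂) = (0.3536 − 0.1417)³/(4×0.1417×0.3536) = 0.009510/0.2004 = 0.04745 m.

ΔE = 0.04745 m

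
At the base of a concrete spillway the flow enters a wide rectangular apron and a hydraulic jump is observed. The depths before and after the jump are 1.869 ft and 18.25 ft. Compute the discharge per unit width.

q = 105.1 ft²/s

For a rectangular channel the momentum equation gives q² = ½·g·y₁·y₂·(y₁ + y₂) = ½×32.2×1.869×18.25×20.12 = 11049.
q = √11049 = 105.1 ft²/s.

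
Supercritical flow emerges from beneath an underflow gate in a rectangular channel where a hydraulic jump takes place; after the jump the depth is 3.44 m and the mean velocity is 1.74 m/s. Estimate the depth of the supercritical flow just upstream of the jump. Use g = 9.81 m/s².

y₁ = 0.534 m

Fr₂ = V₂/√(g·y₂) = 1.74/√(9.81×3.44) = 0.300.
Applying the sequent-depth relation in reverse, y₁/y₂ = ½[√(1 + 8Fr₂²) − 1] = ½[√1.718 − 1] = 0.155.
y₁ = 0.155 × 3.44 = 0.534 m.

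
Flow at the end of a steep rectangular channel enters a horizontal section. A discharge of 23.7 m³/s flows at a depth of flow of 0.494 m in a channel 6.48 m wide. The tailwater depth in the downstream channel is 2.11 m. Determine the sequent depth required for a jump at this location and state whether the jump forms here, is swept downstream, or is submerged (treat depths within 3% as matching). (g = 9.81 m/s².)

y₂ = 2.12 m; the jump forms here

q = Q/b = 23.7/6.48 = 3.66 m²/s; V₁ = q/y₁ = 7.40 m/s. Fr₁ = V₁/√(g·y₁) = 3.36.
Conjugate-depth relation: y₂/y₁ = ½[√(1 + 8Fr₁²) − 1] = ½[√91.49 − 1] = 4.28.
y₂ = 4.28 × 0.494 = 2.12 m.
Tailwater y_tw = 2.11 m: y_tw ≈ y₂, so the jump forms here.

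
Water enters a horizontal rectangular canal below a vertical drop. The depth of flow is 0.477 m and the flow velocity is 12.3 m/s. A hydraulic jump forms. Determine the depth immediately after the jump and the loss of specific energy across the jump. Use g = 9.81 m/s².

y₂ = 3.60 m; ΔE = 4.45 m

Fr₁ = V₁/√(g·y₁) = 12.3/√(9.81×0.477) = 5.69.
From the momentum equation for a rectangular channel, y₂/y₁ = ½[√(1 + 8Fr₁²) − 1] = ½[√259.7 − 1] = 7.56.
y₂ = 7.56 × 0.477 = 3.60 m.
q = V₁·y₁ = 12.3 × 0.477 = 5.87 m²/s. V₂ = q/y₂ = 5.87/3.60 = 1.63 m/s. E₁ = y₁ + V₁²/2g = 8.19 m; E₂ = y₂ + V₂²/2g = 3.74 m. ΔE = E₁ − E₂ = 4.45 m.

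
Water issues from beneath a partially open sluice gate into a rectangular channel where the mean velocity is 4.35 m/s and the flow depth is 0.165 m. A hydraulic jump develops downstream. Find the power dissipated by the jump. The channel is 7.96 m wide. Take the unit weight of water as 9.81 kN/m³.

Fr₁ = V₁/√(g·y₁) = 4.35/√(9.81×0.165) = 3.42.
From the momentum equation for a rectangular channel, y₂/y₁ = ½[√(1 + 8Fr₁²) − 1] = ½[√94.52 − 1] = 4.36.
y₂ = 4.36 × 0.165 = 0.720 m.
q = V₁·y₁ = 4.35 × 0.165 = 0.718 m²/s. V₂ = q/y₂ = 0.718/0.720 = 0.997 m/s. E₁ = y₁ + V₁²/2g = 1.13 m; E₂ = y₂ + V₂²/2g = 0.770 m. ΔE = E₁ − E₂ = 0.359 m.
Q = q·b = 0.718 × 7.96 = 5.71 m³/s. P = γ·Q·ΔE = 9.81 × 5.71 × 0.359 = 20.1 kW.

P = 20.1 kW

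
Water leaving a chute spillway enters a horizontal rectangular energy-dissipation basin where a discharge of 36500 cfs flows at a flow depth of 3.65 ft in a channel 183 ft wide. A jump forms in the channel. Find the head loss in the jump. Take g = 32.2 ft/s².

q = Q/b = 36500/183 = 199 ft²/s; V₁ = q/y₁ = 54.6 ft/s. Fr₁ = V₁/√(g·y₁) = 5.04.
Conjugate-depth relation: y₂/y₁ = ½[√(1 + 8Fr₁²) − 1] = ½[√204.3 − 1] = 6.65.
y₂ = 6.65 × 3.65 = 24.3 ft.
V₂ = q/y₂ = 199/24.3 = 8.22 ft/s. E₁ = y₁ + V₁²/2g = 50.0 ft; E₂ = y₂ + V₂²/2g = 25.3 ft. ΔE = E₁ − E₂ = 24.7 ft.

ΔE = 24.7 ft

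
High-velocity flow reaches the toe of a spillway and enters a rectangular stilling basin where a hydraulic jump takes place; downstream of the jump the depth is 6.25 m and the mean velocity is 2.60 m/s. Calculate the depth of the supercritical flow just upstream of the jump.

y₁ = 1.16 m

Fr₂ = V₂/√(g·y₂) = 2.60/√(9.81×6.25) = 0.332.
Since the conjugate-depth ratio holds either way, y₁/y₂ = ½[√(1 + 8Fr₂²) − 1] = ½[√1.882 − 1] = 0.186.
y₁ = 0.186 × 6.25 = 1.16 m.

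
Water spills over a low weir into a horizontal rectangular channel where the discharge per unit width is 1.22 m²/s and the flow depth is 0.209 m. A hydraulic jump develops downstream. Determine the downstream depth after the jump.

y₂ = 1.10 m

V₁ = q/y₁ = 1.22/0.209 = 5.84 m/s. Fr₁ = V₁/√(g·y₁) = 5.84/√(9.81×0.209) = 4.08.
By Bélanger, y₂/y₁ = ½[√(1 + 8Fr₁²) − 1] = ½[√134.0 − 1] = 5.29.
y₂ = 5.29 × 0.209 = 1.10 m.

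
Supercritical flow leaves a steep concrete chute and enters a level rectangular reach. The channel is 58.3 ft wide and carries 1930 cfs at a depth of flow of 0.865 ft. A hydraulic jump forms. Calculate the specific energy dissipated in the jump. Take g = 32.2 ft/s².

q = Q/b = 1930/58.3 = 33.1 ft²/s; V₁ = q/y₁ = 38.3 ft/s. Fr₁ = V₁/√(g·y₁) = 7.25.
Conjugate-depth relation: y₂/y₁ = ½[√(1 + 8Fr₁²) − 1] = ½[√421.7 − 1] = 9.77.
y₂ = 9.77 × 0.865 = 8.45 ft.
Head loss: ΔE = (y₂ − y₁)³/(4y₁y₂) = (8.45 − 0.865)³/(4×0.865×8.45) = 436/29.2 = 14.9 ft.

ΔE = 14.9 ft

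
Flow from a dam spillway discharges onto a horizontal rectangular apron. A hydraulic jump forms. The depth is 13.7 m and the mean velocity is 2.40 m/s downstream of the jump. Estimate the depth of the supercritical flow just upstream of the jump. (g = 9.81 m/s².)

y₁ = 1.09 m

Fr₂ = V₂/√(g·y₂) = 2.40/√(9.81×13.7) = 0.207.
The Bélanger relation is symmetric: y₁/y₂ = ½[√(1 + 8Fr₂²) − 1] = ½[√1.343 − 1] = 0.0794.
y₁ = 0.0794 × 13.7 = 1.09 m.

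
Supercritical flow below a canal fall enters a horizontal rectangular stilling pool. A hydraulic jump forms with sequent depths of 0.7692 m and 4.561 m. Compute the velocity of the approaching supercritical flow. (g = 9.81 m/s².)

For a rectangular channel the momentum equation gives q² = ½·g·y₁·y₂·(y₁ + y₂) = ½×9.81×0.7692×4.561×5.330 = 91.72.
q = √91.72 = 9.577 m²/s.
V₁ = q/y₁ = 9.577/0.7692 = 12.45 m/s.

V₁ = 12.45 m/s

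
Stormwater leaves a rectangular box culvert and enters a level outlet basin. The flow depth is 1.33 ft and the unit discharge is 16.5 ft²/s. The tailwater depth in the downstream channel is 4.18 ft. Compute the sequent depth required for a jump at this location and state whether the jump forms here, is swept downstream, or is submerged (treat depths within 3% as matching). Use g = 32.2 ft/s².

V₁ = q/y₁ = 16.5/1.33 = 12.4 ft/s. Fr₁ = V₁/√(g·y₁) = 12.4/√(32.2×1.33) = 1.90.
Bélanger equation: y₂/y₁ = ½[√(1 + 8Fr₁²) − 1] = ½[√29.75 − 1] = 2.23.
y₂ = 2.23 × 1.33 = 2.96 ft.
Tailwater y_tw = 4.18 ft: y_tw > y₂, so the jump is submerged.

y₂ = 2.96 ft; the jump is submerged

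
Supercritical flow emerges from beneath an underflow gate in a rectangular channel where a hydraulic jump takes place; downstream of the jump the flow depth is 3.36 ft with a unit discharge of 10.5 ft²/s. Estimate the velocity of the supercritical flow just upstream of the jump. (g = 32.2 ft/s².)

V₂ = q/y₂ = 10.5/3.36 = 3.12 ft/s; Fr₂ = V₂/√(g·y₂) = 0.300.
From the momentum equation (using Fr₂), y₁/y₂ = ½[√(1 + 8Fr₂²) − 1] = ½[√1.722 − 1] = 0.156.
y₁ = 0.156 × 3.36 = 0.525 ft.
V₁ = q/y₁ = 10.5/0.525 = 20.0 ft/s.

V₁ = 20.0 ft/s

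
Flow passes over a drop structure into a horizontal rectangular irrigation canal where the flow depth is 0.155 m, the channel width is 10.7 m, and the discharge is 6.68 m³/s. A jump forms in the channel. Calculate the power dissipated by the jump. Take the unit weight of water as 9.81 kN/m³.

q = Q/b = 6.68/10.7 = 0.624 m²/s; V₁ = q/y₁ = 4.03 m/s. Fr₁ = V₁/√(g·y₁) = 3.27.
By Bélanger, y₂/y₁ = ½[√(1 + 8Fr₁²) − 1] = ½[√86.35 − 1] = 4.15.
y₂ = 4.15 × 0.155 = 0.643 m.
V₂ = q/y₂ = 0.624/0.643 = 0.971 m/s. E₁ = y₁ + V₁²/2g = 0.982 m; E₂ = y₂ + V₂²/2g = 0.691 m. ΔE = E₁ − E₂ = 0.291 m.
P = γ·Q·ΔE = 9.81 × 6.68 × 0.291 = 19.1 kW.

P = 19.1 kW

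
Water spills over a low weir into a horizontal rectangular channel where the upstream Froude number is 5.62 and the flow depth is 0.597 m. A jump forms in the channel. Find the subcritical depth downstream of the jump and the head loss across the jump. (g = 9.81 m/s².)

y₂ = 4.46 m; ΔE = 5.40 m

Fr₁ = 5.62 (given).
Sequent-depth ratio: y₂/y₁ = ½[√(1 + 8Fr₁²) − 1] = ½[√253.7 − 1] = 7.46.
y₂ = 7.46 × 0.597 = 4.46 m.
Head loss: ΔE = (y₂ − y₁)³/(4y₁y₂) = (4.46 − 0.597)³/(4×0.597×4.46) = 57.5/10.6 = 5.40 m.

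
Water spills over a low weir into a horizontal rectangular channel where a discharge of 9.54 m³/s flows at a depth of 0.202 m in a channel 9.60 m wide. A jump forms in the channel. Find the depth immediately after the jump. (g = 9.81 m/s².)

y₂ = 0.902 m

q = Q/b = 9.54/9.60 = 0.994 m²/s; V₁ = q/y₁ = 4.92 m/s. Fr₁ = V₁/√(g·y₁) = 3.49.
Conjugate-depth relation: y₂/y₁ = ½[√(1 + 8Fr₁²) − 1] = ½[√98.71 − 1] = 4.47.
y₂ = 4.47 × 0.202 = 0.902 m.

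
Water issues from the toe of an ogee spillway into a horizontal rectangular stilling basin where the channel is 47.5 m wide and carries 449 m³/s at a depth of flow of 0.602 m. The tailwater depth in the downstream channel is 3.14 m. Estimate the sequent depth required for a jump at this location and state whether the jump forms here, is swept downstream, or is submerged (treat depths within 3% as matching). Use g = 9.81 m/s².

y₂ = 5.21 m; the jump is swept downstream

q = Q/b = 449/47.5 = 9.45 m²/s; V₁ = q/y₁ = 15.7 m/s. Fr₁ = V₁/√(g·y₁) = 6.46.
By Bélanger, y₂/y₁ = ½[√(1 + 8Fr₁²) − 1] = ½[√335.0 − 1] = 8.65.
y₂ = 8.65 × 0.602 = 5.21 m.
Tailwater y_tw = 3.14 m: y_tw < y₂, so the jump is swept downstream.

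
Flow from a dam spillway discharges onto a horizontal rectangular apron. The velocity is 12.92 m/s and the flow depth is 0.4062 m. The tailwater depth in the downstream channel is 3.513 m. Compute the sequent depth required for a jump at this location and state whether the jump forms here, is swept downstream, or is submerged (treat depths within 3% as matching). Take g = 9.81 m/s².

Fr₁ = V₁/√(g·y₁) = 12.92/√(9.81×0.4062) = 6.472.
Bélanger equation: y₂/y₁ = ½[√(1 + 8Fr₁²) − 1] = ½[√336.12 − 1] = 8.667.
y₂ = 8.667 × 0.4062 = 3.520 m.
Tailwater y_tw = 3.513 m: y_tw ≈ y₂, so the jump forms here.

y₂ = 3.520 m; the jump forms here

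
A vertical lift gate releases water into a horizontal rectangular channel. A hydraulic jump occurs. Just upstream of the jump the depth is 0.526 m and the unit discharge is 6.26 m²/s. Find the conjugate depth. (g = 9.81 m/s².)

V₁ = q/y₁ = 6.26/0.526 = 11.9 m/s. Fr₁ = V₁/√(g·y₁) = 11.9/√(9.81×0.526) = 5.24.
Bélanger equation: y₂/y₁ = ½[√(1 + 8Fr₁²) − 1] = ½[√220.6 − 1] = 6.93.
y₂ = 6.93 × 0.526 = 3.64 m.

y₂ = 3.64 m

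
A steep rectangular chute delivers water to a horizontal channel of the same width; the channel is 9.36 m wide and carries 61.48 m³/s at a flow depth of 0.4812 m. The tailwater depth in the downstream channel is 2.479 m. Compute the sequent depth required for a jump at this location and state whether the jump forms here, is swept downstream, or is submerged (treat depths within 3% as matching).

q = Q/b = 61.48/9.36 = 6.568 m²/s; V₁ = q/y₁ = 13.65 m/s. Fr₁ = V₁/√(g·y₁) = 6.283.
Sequent-depth ratio: y₂/y₁ = ½[√(1 + 8Fr₁²) − 1] = ½[√316.76 − 1] = 8.399.
y₂ = 8.399 × 0.4812 = 4.042 m.
Tailwater y_tw = 2.479 m: y_tw < y₂, so the jump is swept downstream.

y₂ = 4.042 m; the jump is swept downstream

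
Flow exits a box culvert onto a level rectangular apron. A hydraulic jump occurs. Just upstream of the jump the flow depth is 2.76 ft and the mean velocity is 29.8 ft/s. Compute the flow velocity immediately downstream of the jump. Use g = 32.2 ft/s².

V₂ = 7.45 ft/s

Fr₁ = V₁/√(g·y₁) = 29.8/√(32.2×2.76) = 3.16.
Bélanger equation: y₂/y₁ = ½[√(1 + 8Fr₁²) − 1] = ½[√80.94 − 1] = 4.00.
y₂ = 4.00 × 2.76 = 11.0 ft.
q = V₁·y₁ = 29.8 × 2.76 = 82.2 ft²/s.
V₂ = q/y₂ = 82.2/11.0 = 7.45 ft/s.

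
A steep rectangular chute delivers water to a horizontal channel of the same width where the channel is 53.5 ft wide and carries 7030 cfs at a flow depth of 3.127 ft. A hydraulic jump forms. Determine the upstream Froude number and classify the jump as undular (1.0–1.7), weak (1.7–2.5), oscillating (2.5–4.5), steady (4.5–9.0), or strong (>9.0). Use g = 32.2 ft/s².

Fr₁ = 4.188; oscillating jump

q = Q/b = 7030/53.5 = 131.4 ft²/s; V₁ = q/y₁ = 42.02 ft/s. Fr₁ = V₁/√(g·y₁) = 4.188.
Fr₁ = 4.188 lies in the oscillating range.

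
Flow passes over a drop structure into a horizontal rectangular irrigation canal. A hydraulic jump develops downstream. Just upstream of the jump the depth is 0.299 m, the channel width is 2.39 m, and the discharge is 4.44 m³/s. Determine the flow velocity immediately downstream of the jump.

V₂ = 1.33 m/s

q = Q/b = 4.44/2.39 = 1.86 m²/s; V₁ = q/y₁ = 6.21 m/s. Fr₁ = V₁/√(g·y₁) = 3.63.
By Bélanger, y₂/y₁ = ½[√(1 + 8Fr₁²) − 1] = ½[√106.3 − 1] = 4.65.
y₂ = 4.65 × 0.299 = 1.39 m.
V₂ = q/y₂ = 1.86/1.39 = 1.33 m/s.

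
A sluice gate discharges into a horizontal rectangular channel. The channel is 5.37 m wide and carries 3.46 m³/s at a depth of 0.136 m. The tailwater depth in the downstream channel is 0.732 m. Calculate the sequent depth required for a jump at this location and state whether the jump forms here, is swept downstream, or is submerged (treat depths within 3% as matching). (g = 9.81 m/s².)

y₂ = 0.724 m; the jump forms here

q = Q/b = 3.46/5.37 = 0.644 m²/s; V₁ = q/y₁ = 4.74 m/s. Fr₁ = V₁/√(g·y₁) = 4.10.
Conjugate-depth relation: y₂/y₁ = ½[√(1 + 8Fr₁²) − 1] = ½[√135.6 − 1] = 5.32.
y₂ = 5.32 × 0.136 = 0.724 m.
Tailwater y_tw = 0.732 m: y_tw ≈ y₂, so the jump forms here.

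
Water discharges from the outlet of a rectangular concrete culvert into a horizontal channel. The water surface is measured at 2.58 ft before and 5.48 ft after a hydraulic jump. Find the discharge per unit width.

For a rectangular channel the momentum equation gives q² = ½·g·y₁·y₂·(y₁ + y₂) = ½×32.2×2.58×5.48×8.06 = 1835.
q = √1835 = 42.8 ft²/s.

q = 42.8 ft²/s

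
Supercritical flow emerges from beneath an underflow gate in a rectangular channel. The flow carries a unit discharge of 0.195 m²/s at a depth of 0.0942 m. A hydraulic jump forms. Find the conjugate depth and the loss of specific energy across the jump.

V₁ = q/y₁ = 0.195/0.0942 = 2.07 m/s. Fr₁ = V₁/√(g·y₁) = 2.07/√(9.81×0.0942) = 2.15.
From the momentum equation for a rectangular channel, y₂/y₁ = ½[√(1 + 8Fr₁²) − 1] = ½[√38.10 − 1] = 2.59.
y₂ = 2.59 × 0.0942 = 0.244 m.
V₂ = q/y₂ = 0.195/0.244 = 0.800 m/s. E₁ = y₁ + V₁²/2g = 0.313 m; E₂ = y₂ + V₂²/2g = 0.276 m. ΔE = E₁ − E₂ = 0.0363 m.

y₂ = 0.244 m; ΔE = 0.0363 m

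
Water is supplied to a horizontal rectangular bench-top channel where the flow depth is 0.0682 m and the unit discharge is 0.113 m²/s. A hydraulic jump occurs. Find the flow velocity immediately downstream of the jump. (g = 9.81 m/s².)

V₂ = 0.688 m/s

V₁ = q/y₁ = 0.113/0.0682 = 1.66 m/s. Fr₁ = V₁/√(g·y₁) = 1.66/√(9.81×0.0682) = 2.03.
Sequent-depth ratio: y₂/y₁ = ½[√(1 + 8Fr₁²) − 1] = ½[√33.83 − 1] = 2.41.
y₂ = 2.41 × 0.0682 = 0.164 m.
V₂ = q/y₂ = 0.113/0.164 = 0.688 m/s.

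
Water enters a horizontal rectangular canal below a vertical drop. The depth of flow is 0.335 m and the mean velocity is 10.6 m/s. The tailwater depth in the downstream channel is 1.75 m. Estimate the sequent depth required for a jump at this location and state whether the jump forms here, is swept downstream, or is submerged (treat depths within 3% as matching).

y₂ = 2.61 m; the jump is swept downstream

Fr₁ = V₁/√(g·y₁) = 10.6/√(9.81×0.335) = 5.85.
From the momentum equation for a rectangular channel, y₂/y₁ = ½[√(1 + 8Fr₁²) − 1] = ½[√274.5 − 1] = 7.78.
y₂ = 7.78 × 0.335 = 2.61 m.
Tailwater y_tw = 1.75 m: y_tw < y₂, so the jump is swept downstream.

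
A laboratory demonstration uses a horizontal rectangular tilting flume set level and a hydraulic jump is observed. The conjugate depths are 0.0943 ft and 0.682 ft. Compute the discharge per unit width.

For a rectangular channel the momentum equation gives q² = ½·g·y₁·y₂·(y₁ + y₂) = ½×32.2×0.0943×0.682×0.776 = 0.804.
q = √0.804 = 0.897 ft²/s.

q = 0.897 ft²/s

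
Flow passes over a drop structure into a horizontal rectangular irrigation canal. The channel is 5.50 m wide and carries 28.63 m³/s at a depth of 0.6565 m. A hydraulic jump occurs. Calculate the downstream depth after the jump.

q = Q/b = 28.63/5.50 = 5.205 m²/s; V₁ = q/y₁ = 7.929 m/s. Fr₁ = V₁/√(g·y₁) = 3.124.
By Bélanger, y₂/y₁ = ½[√(1 + 8Fr₁²) − 1] = ½[√79.097 − 1] = 3.947.
y₂ = 3.947 × 0.6565 = 2.591 m.

y₂ = 2.591 m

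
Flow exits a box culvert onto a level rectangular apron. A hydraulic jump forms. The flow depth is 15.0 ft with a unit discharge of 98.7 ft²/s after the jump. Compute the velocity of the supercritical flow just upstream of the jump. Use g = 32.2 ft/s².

V₁ = 42.4 ft/s

V₂ = q/y₂ = 98.7/15.0 = 6.58 ft/s; Fr₂ = V₂/√(g·y₂) = 0.299.
Applying the sequent-depth relation in reverse, y₁/y₂ = ½[√(1 + 8Fr₂²) − 1] = ½[√1.717 − 1] = 0.155.
y₁ = 0.155 × 15.0 = 2.33 ft.
V₁ = q/y₁ = 98.7/2.33 = 42.4 ft/s.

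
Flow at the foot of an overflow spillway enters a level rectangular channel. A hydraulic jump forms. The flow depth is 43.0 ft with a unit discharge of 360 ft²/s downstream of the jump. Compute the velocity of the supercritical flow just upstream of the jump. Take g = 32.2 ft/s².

V₂ = q/y₂ = 360/43.0 = 8.37 ft/s; Fr₂ = V₂/√(g·y₂) = 0.225.
The Bélanger relation is symmetric: y₁/y₂ = ½[√(1 + 8Fr₂²) − 1] = ½[√1.405 − 1] = 0.0927.
y₁ = 0.0927 × 43.0 = 3.98 ft.
V₁ = q/y₁ = 360/3.98 = 90.4 ft/s.

V₁ = 90.4 ft/s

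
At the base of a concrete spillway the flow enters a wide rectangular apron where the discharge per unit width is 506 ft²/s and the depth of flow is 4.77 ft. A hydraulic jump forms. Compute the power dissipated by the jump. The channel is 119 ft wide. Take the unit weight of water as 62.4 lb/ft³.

V₁ = q/y₁ = 506/4.77 = 106 ft/s. Fr₁ = V₁/√(g·y₁) = 106/√(32.2×4.77) = 8.56.
By Bélanger, y₂/y₁ = ½[√(1 + 8Fr₁²) − 1] = ½[√587.1 − 1] = 11.6.
y₂ = 11.6 × 4.77 = 55.4 ft.
Head loss: ΔE = (y₂ − y₁)³/(4y₁y₂) = (55.4 − 4.77)³/(4×4.77×55.4) = 129819/1057 = 123 ft.
Q = q·b = 506 × 119 = 60214 cfs. P = γ·Q·ΔE/550 = 62.4 × 60214 × 123 / 550 = 838947 hp.

P = 838947 hp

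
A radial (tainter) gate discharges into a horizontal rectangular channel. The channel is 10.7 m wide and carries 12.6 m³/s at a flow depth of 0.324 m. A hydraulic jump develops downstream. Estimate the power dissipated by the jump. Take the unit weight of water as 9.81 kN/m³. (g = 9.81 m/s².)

q = Q/b = 12.6/10.7 = 1.18 m²/s; V₁ = q/y₁ = 3.63 m/s. Fr₁ = V₁/√(g·y₁) = 2.04.
Bélanger equation: y₂/y₁ = ½[√(1 + 8Fr₁²) − 1] = ½[√34.25 − 1] = 2.43.
y₂ = 2.43 × 0.324 = 0.786 m.
Head loss: ΔE = (y₂ − y₁)³/(4y₁y₂) = (0.786 − 0.324)³/(4×0.324×0.786) = 0.0986/1.02 = 0.0968 m.
P = γ·Q·ΔE = 9.81 × 12.6 × 0.0968 = 12.0 kW.

P = 12.0 kW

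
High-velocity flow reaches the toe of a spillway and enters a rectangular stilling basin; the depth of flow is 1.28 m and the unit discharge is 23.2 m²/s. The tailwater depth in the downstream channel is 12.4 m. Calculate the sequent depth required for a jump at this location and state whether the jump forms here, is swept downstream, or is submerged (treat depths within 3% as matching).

y₂ = 8.64 m; the jump is submerged

V₁ = q/y₁ = 23.2/1.28 = 18.1 m/s. Fr₁ = V₁/√(g·y₁) = 18.1/√(9.81×1.28) = 5.11.
Sequent-depth ratio: y₂/y₁ = ½[√(1 + 8Fr₁²) − 1] = ½[√210.3 − 1] = 6.75.
y₂ = 6.75 × 1.28 = 8.64 m.
Tailwater y_tw = 12.4 m: y_tw > y₂, so the jump is submerged.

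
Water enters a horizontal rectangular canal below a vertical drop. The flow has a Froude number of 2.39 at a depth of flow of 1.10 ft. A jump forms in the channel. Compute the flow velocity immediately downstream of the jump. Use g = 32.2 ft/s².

V₂ = 4.88 ft/s

Fr₁ = 2.39 (given).
Conjugate-depth relation: y₂/y₁ = ½[√(1 + 8Fr₁²) − 1] = ½[√46.70 − 1] = 2.92.
y₂ = 2.92 × 1.10 = 3.21 ft.
V₁ = Fr₁·√(g·y₁) = 2.39×√(32.2×1.10) = 14.2 ft/s; q = V₁·y₁ = 15.6 ft²/s.
V₂ = q/y₂ = 15.6/3.21 = 4.88 ft/s.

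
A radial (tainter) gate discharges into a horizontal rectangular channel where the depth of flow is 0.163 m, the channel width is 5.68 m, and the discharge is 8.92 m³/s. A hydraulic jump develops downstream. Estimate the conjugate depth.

y₂ = 1.68 m

q = Q/b = 8.92/5.68 = 1.57 m²/s; V₁ = q/y₁ = 9.63 m/s. Fr₁ = V₁/√(g·y₁) = 7.62.
Conjugate-depth relation: y₂/y₁ = ½[√(1 + 8Fr₁²) − 1] = ½[√465.4 − 1] = 10.3.
y₂ = 10.3 × 0.163 = 1.68 m.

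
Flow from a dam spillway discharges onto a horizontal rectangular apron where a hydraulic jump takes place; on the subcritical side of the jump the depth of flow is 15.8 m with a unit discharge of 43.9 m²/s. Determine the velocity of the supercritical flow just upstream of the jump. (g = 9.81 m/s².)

V₁ = 30.4 m/s

V₂ = q/y₂ = 43.9/15.8 = 2.78 m/s; Fr₂ = V₂/√(g·y₂) = 0.223.
Since the conjugate-depth ratio holds either way, y₁/y₂ = ½[√(1 + 8Fr₂²) − 1] = ½[√1.398 − 1] = 0.0913.
y₁ = 0.0913 × 15.8 = 1.44 m.
V₁ = q/y₁ = 43.9/1.44 = 30.4 m/s.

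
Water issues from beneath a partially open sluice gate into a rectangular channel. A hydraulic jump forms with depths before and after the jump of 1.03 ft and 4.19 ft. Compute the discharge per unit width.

For a rectangular channel the momentum equation gives q² = ½·g·y₁·y₂·(y₁ + y₂) = ½×32.2×1.03×4.19×5.22 = 363.
q = √363 = 19.0 ft²/s.

q = 19.0 ft²/s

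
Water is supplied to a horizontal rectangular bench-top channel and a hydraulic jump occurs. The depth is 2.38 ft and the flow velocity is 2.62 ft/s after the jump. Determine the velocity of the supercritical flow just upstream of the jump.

Fr₂ = V₂/√(g·y₂) = 2.62/√(32.2×2.38) = 0.299.
From the momentum equation (using Fr₂), y₁/y₂ = ½[√(1 + 8Fr₂²) − 1] = ½[√1.717 − 1] = 0.155.
y₁ = 0.155 × 2.38 = 0.369 ft.
V₁ = q/y₁ = 6.24/0.369 = 16.9 ft/s.

V₁ = 16.9 ft/s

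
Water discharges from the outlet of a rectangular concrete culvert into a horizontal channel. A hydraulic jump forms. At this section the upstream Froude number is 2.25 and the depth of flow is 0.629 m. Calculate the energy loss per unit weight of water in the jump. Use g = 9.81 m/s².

ΔE = 0.295 m

Fr₁ = 2.25 (given).
Bélanger equation: y₂/y₁ = ½[√(1 + 8Fr₁²) − 1] = ½[√41.50 − 1] = 2.72.
y₂ = 2.72 × 0.629 = 1.71 m.
V₁ = Fr₁·√(g·y₁) = 2.25×√(9.81×0.629) = 5.59 m/s; q = V₁·y₁ = 3.52 m²/s. V₂ = q/y₂ = 3.52/1.71 = 2.05 m/s. E₁ = y₁ + V₁²/2g = 2.22 m; E₂ = y₂ + V₂²/2g = 1.93 m. ΔE = E₁ − E₂ = 0.295 m.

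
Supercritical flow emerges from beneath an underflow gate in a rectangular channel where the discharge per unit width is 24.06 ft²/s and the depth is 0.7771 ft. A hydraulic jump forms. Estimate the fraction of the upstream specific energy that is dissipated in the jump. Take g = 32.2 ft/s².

ΔE/E₁ = 0.576 (57.6%)

V₁ = q/y₁ = 24.06/0.7771 = 30.96 ft/s. Fr₁ = V₁/√(g·y₁) = 30.96/√(32.2×0.7771) = 6.189.
Sequent-depth ratio: y₂/y₁ = ½[√(1 + 8Fr₁²) − 1] = ½[√307.47 − 1] = 8.267.
y₂ = 8.267 × 0.7771 = 6.425 ft.
E₁ = y₁ + V₁²/2g = 15.66 ft. ΔE = (y₂ − y₁)³/(4y₁y₂) = 9.020 ft. ΔE/E₁ = 9.020/15.66 = 0.576.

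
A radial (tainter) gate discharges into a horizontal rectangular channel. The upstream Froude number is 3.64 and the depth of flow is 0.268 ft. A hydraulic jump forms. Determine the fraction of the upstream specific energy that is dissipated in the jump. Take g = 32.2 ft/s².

ΔE/E₁ = 0.347 (34.7%)

Fr₁ = 3.64 (given).
From the momentum equation for a rectangular channel, y₂/y₁ = ½[√(1 + 8Fr₁²) − 1] = ½[√107.0 − 1] = 4.67.
y₂ = 4.67 × 0.268 = 1.25 ft.
E₁ = y₁(1 + Fr₁²/2) = 0.268×(1 + 3.64²/2) = 2.04 ft. ΔE = (y₂ − y₁)³/(4y₁y₂) = 0.710 ft. ΔE/E₁ = 0.710/2.04 = 0.347.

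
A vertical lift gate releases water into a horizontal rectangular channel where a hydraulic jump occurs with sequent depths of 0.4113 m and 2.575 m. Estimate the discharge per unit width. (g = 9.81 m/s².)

q = 3.939 m²/s

For a rectangular channel the momentum equation gives q² = ½·g·y₁·y₂·(y₁ + y₂) = ½×9.81×0.4113×2.575×2.986 = 15.51.
q = √15.51 = 3.939 m²/s.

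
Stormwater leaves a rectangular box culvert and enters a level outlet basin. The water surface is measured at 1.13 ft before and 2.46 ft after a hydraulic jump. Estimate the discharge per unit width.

For a rectangular channel the momentum equation gives q² = ½·g·y₁·y₂·(y₁ + y₂) = ½×32.2×1.13×2.46×3.59 = 161.
q = √161 = 12.7 ft²/s.

q = 12.7 ft²/s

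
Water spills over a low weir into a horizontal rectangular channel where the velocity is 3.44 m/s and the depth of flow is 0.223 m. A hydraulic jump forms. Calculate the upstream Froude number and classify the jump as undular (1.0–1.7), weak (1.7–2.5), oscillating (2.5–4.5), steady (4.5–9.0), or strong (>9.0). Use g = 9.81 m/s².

Fr₁ = V₁/√(g·y₁) = 3.44/√(9.81×0.223) = 2.33.
Fr₁ = 2.33 lies in the weak range.

Fr₁ = 2.33; weak jump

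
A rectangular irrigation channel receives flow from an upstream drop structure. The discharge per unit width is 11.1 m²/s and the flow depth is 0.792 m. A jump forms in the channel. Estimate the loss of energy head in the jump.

ΔE = 5.33 m

V₁ = q/y₁ = 11.1/0.792 = 14.0 m/s. Fr₁ = V₁/√(g·y₁) = 14.0/√(9.81×0.792) = 5.03.
Conjugate-depth relation: y₂/y₁ = ½[√(1 + 8Fr₁²) − 1] = ½[√203.3 − 1] = 6.63.
y₂ = 6.63 × 0.792 = 5.25 m.
V₂ = q/y₂ = 11.1/5.25 = 2.11 m/s. E₁ = y₁ + V₁²/2g = 10.8 m; E₂ = y₂ + V₂²/2g = 5.48 m. ΔE = E₁ − E₂ = 5.33 m.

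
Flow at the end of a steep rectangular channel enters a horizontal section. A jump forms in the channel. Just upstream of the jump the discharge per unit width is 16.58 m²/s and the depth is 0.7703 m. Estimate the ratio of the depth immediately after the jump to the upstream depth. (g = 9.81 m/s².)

V₁ = q/y₁ = 16.58/0.7703 = 21.52 m/s. Fr₁ = V₁/√(g·y₁) = 21.52/√(9.81×0.7703) = 7.830.
By Bélanger, y₂/y₁ = ½[√(1 + 8Fr₁²) − 1] = ½[√491.47 − 1] = 10.58.

y₂/y₁ = 10.58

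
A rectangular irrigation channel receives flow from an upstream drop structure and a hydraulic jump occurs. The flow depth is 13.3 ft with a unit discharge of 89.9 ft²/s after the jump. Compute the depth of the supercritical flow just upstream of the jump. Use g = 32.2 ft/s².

y₁ = 2.40 ft

V₂ = q/y₂ = 89.9/13.3 = 6.76 ft/s; Fr₂ = V₂/√(g·y₂) = 0.327.
The Bélanger relation is symmetric: y₁/y₂ = ½[√(1 + 8Fr₂²) − 1] = ½[√1.853 − 1] = 0.181.
y₁ = 0.181 × 13.3 = 2.40 ft.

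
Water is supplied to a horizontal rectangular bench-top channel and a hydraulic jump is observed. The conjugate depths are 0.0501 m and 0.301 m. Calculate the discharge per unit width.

q = 0.161 m²/s

For a rectangular channel the momentum equation gives q² = ½·g·y₁·y₂·(y₁ + y₂) = ½×9.81×0.0501×0.301×0.351 = 0.0260.
q = √0.0260 = 0.161 m²/s.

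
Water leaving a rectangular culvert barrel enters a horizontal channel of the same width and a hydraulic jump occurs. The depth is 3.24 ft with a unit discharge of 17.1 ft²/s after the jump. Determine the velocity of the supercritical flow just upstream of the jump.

V₁ = 13.7 ft/s

V₂ = q/y₂ = 17.1/3.24 = 5.28 ft/s; Fr₂ = V₂/√(g·y₂) = 0.517.
The Bélanger relation is symmetric: y₁/y₂ = ½[√(1 + 8Fr₂²) − 1] = ½[√3.136 − 1] = 0.385.
y₁ = 0.385 × 3.24 = 1.25 ft.
V₁ = q/y₁ = 17.1/1.25 = 13.7 ft/s.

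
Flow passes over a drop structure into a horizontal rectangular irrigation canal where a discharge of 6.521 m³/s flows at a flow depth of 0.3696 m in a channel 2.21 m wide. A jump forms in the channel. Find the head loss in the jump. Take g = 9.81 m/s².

ΔE = 1.494 m

q = Q/b = 6.521/2.21 = 2.951 m²/s; V₁ = q/y₁ = 7.983 m/s. Fr₁ = V₁/√(g·y₁) = 4.193.
From the momentum equation for a rectangular channel, y₂/y₁ = ½[√(1 + 8Fr₁²) − 1] = ½[√141.63 − 1] = 5.450.
y₂ = 5.450 × 0.3696 = 2.014 m.
V₂ = q/y₂ = 2.951/2.014 = 1.465 m/s. E₁ = y₁ + V₁²/2g = 3.618 m; E₂ = y₂ + V₂²/2g = 2.124 m. ΔE = E₁ − E₂ = 1.494 m.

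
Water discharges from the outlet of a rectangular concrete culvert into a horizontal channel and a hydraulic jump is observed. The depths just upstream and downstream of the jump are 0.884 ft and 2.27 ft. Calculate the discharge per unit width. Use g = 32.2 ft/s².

For a rectangular channel the momentum equation gives q² = ½·g·y₁·y₂·(y₁ + y₂) = ½×32.2×0.884×2.27×3.15 = 102.
q = √102 = 10.1 ft²/s.

q = 10.1 ft²/s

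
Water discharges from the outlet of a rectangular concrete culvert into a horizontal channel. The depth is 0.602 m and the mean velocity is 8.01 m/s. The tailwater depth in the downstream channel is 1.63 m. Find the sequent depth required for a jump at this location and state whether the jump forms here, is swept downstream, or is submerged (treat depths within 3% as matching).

Fr₁ = V₁/√(g·y₁) = 8.01/√(9.81×0.602) = 3.30.
Sequent-depth ratio: y₂/y₁ = ½[√(1 + 8Fr₁²) − 1] = ½[√87.91 − 1] = 4.19.
y₂ = 4.19 × 0.602 = 2.52 m.
Tailwater y_tw = 1.63 m: y_tw < y₂, so the jump is swept downstream.

y₂ = 2.52 m; the jump is swept downstream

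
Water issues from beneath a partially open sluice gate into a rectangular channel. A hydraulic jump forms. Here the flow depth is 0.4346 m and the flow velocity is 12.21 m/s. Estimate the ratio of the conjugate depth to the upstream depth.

y₂/y₁ = 7.878

Fr₁ = V₁/√(g·y₁) = 12.21/√(9.81×0.4346) = 5.913.
Sequent-depth ratio: y₂/y₁ = ½[√(1 + 8Fr₁²) − 1] = ½[√280.75 − 1] = 7.878.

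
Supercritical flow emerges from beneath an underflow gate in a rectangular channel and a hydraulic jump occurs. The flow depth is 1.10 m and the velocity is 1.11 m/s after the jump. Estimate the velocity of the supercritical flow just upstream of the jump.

Fr₂ = V₂/√(g·y₂) = 1.11/√(9.81×1.10) = 0.338.
Applying the sequent-depth relation in reverse, y₁/y₂ = ½[√(1 + 8Fr₂²) − 1] = ½[√1.913 − 1] = 0.192.
y₁ = 0.192 × 1.10 = 0.211 m.
V₁ = q/y₁ = 1.22/0.211 = 5.79 m/s.

V₁ = 5.79 m/s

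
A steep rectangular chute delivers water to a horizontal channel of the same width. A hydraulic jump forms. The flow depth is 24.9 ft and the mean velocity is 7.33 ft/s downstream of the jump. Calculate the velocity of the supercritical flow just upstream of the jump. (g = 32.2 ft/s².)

V₁ = 61.2 ft/s

Fr₂ = V₂/√(g·y₂) = 7.33/√(32.2×24.9) = 0.259.
From the momentum equation (using Fr₂), y₁/y₂ = ½[√(1 + 8Fr₂²) − 1] = ½[√1.536 − 1] = 0.120.
y₁ = 0.120 × 24.9 = 2.98 ft.
V₁ = q/y₁ = 183/2.98 = 61.2 ft/s.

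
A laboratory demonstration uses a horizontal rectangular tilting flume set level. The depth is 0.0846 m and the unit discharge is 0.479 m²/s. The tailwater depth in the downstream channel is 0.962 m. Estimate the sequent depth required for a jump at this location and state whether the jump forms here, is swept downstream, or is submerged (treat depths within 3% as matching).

V₁ = q/y₁ = 0.479/0.0846 = 5.66 m/s. Fr₁ = V₁/√(g·y₁) = 5.66/√(9.81×0.0846) = 6.22.
By Bélanger, y₂/y₁ = ½[√(1 + 8Fr₁²) − 1] = ½[√310.0 − 1] = 8.30.
y₂ = 8.30 × 0.0846 = 0.702 m.
Tailwater y_tw = 0.962 m: y_tw > y₂, so the jump is submerged.

y₂ = 0.702 m; the jump is submerged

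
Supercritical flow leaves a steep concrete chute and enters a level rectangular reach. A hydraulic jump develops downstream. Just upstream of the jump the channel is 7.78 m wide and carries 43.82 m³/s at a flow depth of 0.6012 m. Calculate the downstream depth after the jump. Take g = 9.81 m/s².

q = Q/b = 43.82/7.78 = 5.632 m²/s; V₁ = q/y₁ = 9.369 m/s. Fr₁ = V₁/√(g·y₁) = 3.858.
By Bélanger, y₂/y₁ = ½[√(1 + 8Fr₁²) − 1] = ½[√120.06 − 1] = 4.978.
y₂ = 4.978 × 0.6012 = 2.993 m.

y₂ = 2.993 m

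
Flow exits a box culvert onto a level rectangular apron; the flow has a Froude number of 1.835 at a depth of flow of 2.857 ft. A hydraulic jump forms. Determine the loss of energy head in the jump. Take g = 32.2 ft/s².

ΔE = 0.4975 ft

Fr₁ = 1.835 (given).
By Bélanger, y₂/y₁ = ½[√(1 + 8Fr₁²) − 1] = ½[√27.938 − 1] = 2.143.
y₂ = 2.143 × 2.857 = 6.122 ft.
Head loss: ΔE = (y₂ − y₁)³/(4y₁y₂) = (6.122 − 2.857)³/(4×2.857×6.122) = 34.81/69.96 = 0.4975 ft.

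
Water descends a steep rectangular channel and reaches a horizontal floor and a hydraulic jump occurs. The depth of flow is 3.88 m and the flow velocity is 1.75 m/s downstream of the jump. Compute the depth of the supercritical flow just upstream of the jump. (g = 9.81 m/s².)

y₁ = 0.547 m

Fr₂ = V₂/√(g·y₂) = 1.75/√(9.81×3.88) = 0.284.
From the momentum equation (using Fr₂), y₁/y₂ = ½[√(1 + 8Fr₂²) − 1] = ½[√1.644 − 1] = 0.141.
y₁ = 0.141 × 3.88 = 0.547 m.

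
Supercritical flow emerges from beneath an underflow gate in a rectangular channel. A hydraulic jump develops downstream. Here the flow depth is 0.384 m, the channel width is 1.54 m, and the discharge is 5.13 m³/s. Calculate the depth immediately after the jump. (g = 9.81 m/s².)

q = Q/b = 5.13/1.54 = 3.33 m²/s; V₁ = q/y₁ = 8.67 m/s. Fr₁ = V₁/√(g·y₁) = 4.47.
Sequent-depth ratio: y₂/y₁ = ½[√(1 + 8Fr₁²) − 1] = ½[√160.8 − 1] = 5.84.
y₂ = 5.84 × 0.384 = 2.24 m.

y₂ = 2.24 m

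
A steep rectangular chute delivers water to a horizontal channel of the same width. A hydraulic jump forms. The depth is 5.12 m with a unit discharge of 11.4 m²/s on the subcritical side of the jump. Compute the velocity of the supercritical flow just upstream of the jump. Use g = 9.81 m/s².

V₁ = 13.2 m/s

V₂ = q/y₂ = 11.4/5.12 = 2.23 m/s; Fr₂ = V₂/√(g·y₂) = 0.314.
From the momentum equation (using Fr₂), y₁/y₂ = ½[√(1 + 8Fr₂²) − 1] = ½[√1.790 − 1] = 0.169.
y₁ = 0.169 × 5.12 = 0.865 m.
V₁ = q/y₁ = 11.4/0.865 = 13.2 m/s.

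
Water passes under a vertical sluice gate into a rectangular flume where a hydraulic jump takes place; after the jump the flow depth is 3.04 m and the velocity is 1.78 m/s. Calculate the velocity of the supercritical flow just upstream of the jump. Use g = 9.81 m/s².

Fr₂ = V₂/√(g·y₂) = 1.78/√(9.81×3.04) = 0.326.
Applying the sequent-depth relation in reverse, y₁/y₂ = ½[√(1 + 8Fr₂²) − 1] = ½[√1.850 − 1] = 0.180.
y₁ = 0.180 × 3.04 = 0.547 m.
V₁ = q/y₁ = 5.41/0.547 = 9.89 m/s.

V₁ = 9.89 m/s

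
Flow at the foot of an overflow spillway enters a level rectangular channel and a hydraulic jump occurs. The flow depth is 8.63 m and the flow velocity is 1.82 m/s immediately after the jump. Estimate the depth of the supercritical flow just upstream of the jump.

Fr₂ = V₂/√(g·y₂) = 1.82/√(9.81×8.63) = 0.198.
Since the conjugate-depth ratio holds either way, y₁/y₂ = ½[√(1 + 8Fr₂²) − 1] = ½[√1.313 − 1] = 0.0729.
y₁ = 0.0729 × 8.63 = 0.629 m.

y₁ = 0.629 m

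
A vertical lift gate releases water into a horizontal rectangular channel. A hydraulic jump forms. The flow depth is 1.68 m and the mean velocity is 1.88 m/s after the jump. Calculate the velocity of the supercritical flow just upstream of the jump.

V₁ = 5.80 m/s

Fr₂ = V₂/√(g·y₂) = 1.88/√(9.81×1.68) = 0.463.
The Bélanger relation is symmetric: y₁/y₂ = ½[√(1 + 8Fr₂²) − 1] = ½[√2.716 − 1] = 0.324.
y₁ = 0.324 × 1.68 = 0.544 m.
V₁ = q/y₁ = 3.16/0.544 = 5.80 m/s.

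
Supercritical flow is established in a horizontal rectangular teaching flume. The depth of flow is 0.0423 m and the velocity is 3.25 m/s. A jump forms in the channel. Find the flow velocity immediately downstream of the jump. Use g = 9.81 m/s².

V₂ = 0.489 m/s

Fr₁ = V₁/√(g·y₁) = 3.25/√(9.81×0.0423) = 5.05.
Bélanger equation: y₂/y₁ = ½[√(1 + 8Fr₁²) − 1] = ½[√204.6 − 1] = 6.65.
y₂ = 6.65 × 0.0423 = 0.281 m.
q = V₁·y₁ = 3.25 × 0.0423 = 0.137 m²/s.
V₂ = q/y₂ = 0.137/0.281 = 0.489 m/s.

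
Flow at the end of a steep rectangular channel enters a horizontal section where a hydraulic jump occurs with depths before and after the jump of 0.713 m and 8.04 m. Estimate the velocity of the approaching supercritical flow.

For a rectangular channel the momentum equation gives q² = ½·g·y₁·y₂·(y₁ + y₂) = ½×9.81×0.713×8.04×8.75 = 246.
q = √246 = 15.7 m²/s.
V₁ = q/y₁ = 15.7/0.713 = 22.0 m/s.

V₁ = 22.0 m/s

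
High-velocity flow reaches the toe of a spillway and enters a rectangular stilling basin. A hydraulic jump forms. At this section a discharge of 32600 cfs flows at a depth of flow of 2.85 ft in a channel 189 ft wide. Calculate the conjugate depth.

y₂ = 24.1 ft

q = Q/b = 32600/189 = 172 ft²/s; V₁ = q/y₁ = 60.5 ft/s. Fr₁ = V₁/√(g·y₁) = 6.32.
From the momentum equation for a rectangular channel, y₂/y₁ = ½[√(1 + 8Fr₁²) − 1] = ½[√320.3 − 1] = 8.45.
y₂ = 8.45 × 2.85 = 24.1 ft.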